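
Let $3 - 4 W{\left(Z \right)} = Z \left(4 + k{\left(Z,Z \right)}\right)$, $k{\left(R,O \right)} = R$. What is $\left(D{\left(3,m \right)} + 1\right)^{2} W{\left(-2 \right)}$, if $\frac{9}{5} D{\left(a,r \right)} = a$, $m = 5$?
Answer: $\frac{112}{9} \approx 12.444$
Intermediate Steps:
$D{\left(a,r \right)} = \frac{5 a}{9}$
$W{\left(Z \right)} = \frac{3}{4} - \frac{Z \left(4 + Z\right)}{4}$
$\left(D{\left(3,m \right)} + 1\right)^{2} W{\left(-2 \right)} = \left(\frac{5}{9} \cdot 3 + 1\right)^{2} \left(\frac{3}{4} - -2 - \frac{\left(-2\right)^{2}}{4}\right) = \left(\frac{5}{3} + 1\right)^{2} \left(\frac{3}{4} + 2 - 1\right) = \left(\frac{8}{3}\right)^{2} \left(\frac{3}{4} + 2 - 1\right) = \frac{64}{9} \cdot \frac{7}{4} = \frac{112}{9}$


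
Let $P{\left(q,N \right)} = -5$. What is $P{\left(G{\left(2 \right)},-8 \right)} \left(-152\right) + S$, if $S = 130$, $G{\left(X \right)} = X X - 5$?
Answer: $890$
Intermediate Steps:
$G{\left(X \right)} = -5 + X^{2}$ ($G{\left(X \right)} = X^{2} - 5 = -5 + X^{2}$)
$P{\left(G{\left(2 \right)},-8 \right)} \left(-152\right) + S = \left(-5\right) \left(-152\right) + 130 = 760 + 130 = 890$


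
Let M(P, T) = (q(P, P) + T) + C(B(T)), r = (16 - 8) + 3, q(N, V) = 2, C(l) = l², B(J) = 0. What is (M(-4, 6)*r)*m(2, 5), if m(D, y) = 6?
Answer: 528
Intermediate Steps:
r = 11 (r = 8 + 3 = 11)
M(P, T) = 2 + T (M(P, T) = (2 + T) + 0² = (2 + T) + 0 = 2 + T)
(M(-4, 6)*r)*m(2, 5) = ((2 + 6)*11)*6 = (8*11)*6 = 88*6 = 528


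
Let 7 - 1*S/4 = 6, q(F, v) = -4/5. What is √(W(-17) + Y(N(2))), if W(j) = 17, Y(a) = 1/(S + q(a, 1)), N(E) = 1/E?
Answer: √277/4 ≈ 4.1608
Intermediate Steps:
q(F, v) = -⅘ (q(F, v) = -4*⅕ = -⅘)
S = 4 (S = 28 - 4*6 = 28 - 24 = 4)
Y(a) = 5/16 (Y(a) = 1/(4 - ⅘) = 1/(16/5) = 5/16)
√(W(-17) + Y(N(2))) = √(17 + 5/16) = √(277/16) = √277/4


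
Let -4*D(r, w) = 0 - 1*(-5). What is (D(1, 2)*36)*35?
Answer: -1575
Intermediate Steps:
D(r, w) = -5/4 (D(r, w) = -(0 - 1*(-5))/4 = -(0 + 5)/4 = -¼*5 = -5/4)
(D(1, 2)*36)*35 = -5/4*36*35 = -45*35 = -1575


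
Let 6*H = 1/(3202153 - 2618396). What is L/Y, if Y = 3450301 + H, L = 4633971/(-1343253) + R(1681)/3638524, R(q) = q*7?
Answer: -9833391709100049021/9844012318502518971035966 ≈ -9.9892e-7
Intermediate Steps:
R(q) = 7*q
H = 1/3502542 (H = 1/(6*(3202153 - 2618396)) = (1/6)/583757 = (1/6)*(1/583757) = 1/3502542 ≈ 2.8551e-7)
L = -5615002880251/1629152759524 (L = 4633971/(-1343253) + (7*1681)/3638524 = 4633971*(-1/1343253) + 11767*(1/3638524) = -1544657/447751 + 11767/3638524 = -5615002880251/1629152759524 ≈ -3.4466)
Y = 12084824165143/3502542 (Y = 3450301 + 1/3502542 = 12084824165143/3502542 ≈ 3.4503e+6)
L/Y = -5615002880251/(1629152759524*12084824165143/3502542) = -5615002880251/1629152759524*3502542/12084824165143 = -9833391709100049021/9844012318502518971035966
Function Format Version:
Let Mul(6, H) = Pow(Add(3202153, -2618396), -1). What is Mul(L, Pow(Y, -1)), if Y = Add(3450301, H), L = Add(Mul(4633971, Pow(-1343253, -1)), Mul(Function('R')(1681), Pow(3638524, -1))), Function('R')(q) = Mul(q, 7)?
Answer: Rational(-9833391709100049021, 9844012318502518971035966) ≈ -9.9892e-7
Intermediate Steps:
Function('R')(q) = Mul(7, q)
H = Rational(1, 3502542) (H = Mul(Rational(1, 6), Pow(Add(3202153, -2618396), -1)) = Mul(Rational(1, 6), Pow(583757, -1)) = Mul(Rational(1, 6), Rational(1, 583757)) = Rational(1, 3502542) ≈ 2.8551e-7)
L = Rational(-5615002880251, 1629152759524) (L = Add(Mul(4633971, Pow(-1343253, -1)), Mul(Mul(7, 1681), Pow(3638524, -1))) = Add(Mul(4633971, Rational(-1, 1343253)), Mul(11767, Rational(1, 3638524))) = Add(Rational(-1544657, 447751), Rational(11767, 3638524)) = Rational(-5615002880251, 1629152759524) ≈ -3.4466)
Y = Rational(12084824165143, 3502542) (Y = Add(3450301, Rational(1, 3502542)) = Rational(12084824165143, 3502542) ≈ 3.4503e+6)
Mul(L, Pow(Y, -1)) = Mul(Rational(-5615002880251, 1629152759524), Pow(Rational(12084824165143, 3502542), -1)) = Mul(Rational(-5615002880251, 1629152759524), Rational(3502542, 12084824165143)) = Rational(-9833391709100049021, 9844012318502518971035966)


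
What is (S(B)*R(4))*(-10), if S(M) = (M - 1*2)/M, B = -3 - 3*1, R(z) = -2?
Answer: 80/3 ≈ 26.667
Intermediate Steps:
B = -6 (B = -3 - 3 = -6)
S(M) = (-2 + M)/M (S(M) = (M - 2)/M = (-2 + M)/M)
(S(B)*R(4))*(-10) = (((-2 - 6)/(-6))*(-2))*(-10) = (-⅙*(-8)*(-2))*(-10) = ((4/3)*(-2))*(-10) = -8/3*(-10) = 80/3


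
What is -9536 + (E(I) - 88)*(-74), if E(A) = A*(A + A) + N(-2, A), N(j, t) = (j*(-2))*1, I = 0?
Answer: -3320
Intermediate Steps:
N(j, t) = -2*j (N(j, t) = -2*j*1 = -2*j)
E(A) = 4 + 2*A² (E(A) = A*(A + A) - 2*(-2) = A*(2*A) + 4 = 2*A² + 4 = 4 + 2*A²)
-9536 + (E(I) - 88)*(-74) = -9536 + ((4 + 2*0²) - 88)*(-74) = -9536 + ((4 + 2*0) - 88)*(-74) = -9536 + ((4 + 0) - 88)*(-74) = -9536 + (4 - 88)*(-74) = -9536 - 84*(-74) = -9536 + 6216 = -3320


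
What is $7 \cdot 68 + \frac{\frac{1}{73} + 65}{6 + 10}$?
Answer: $\frac{280357}{584} \approx 480.06$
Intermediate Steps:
$7 \cdot 68 + \frac{\frac{1}{73} + 65}{6 + 10} = 476 + \frac{\frac{1}{73} + 65}{16} = 476 + \frac{4746}{73} \cdot \frac{1}{16} = 476 + \frac{2373}{584} = \frac{280357}{584}$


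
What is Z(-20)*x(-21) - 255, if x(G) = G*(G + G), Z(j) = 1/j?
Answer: -2991/10 ≈ -299.10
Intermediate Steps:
Z(j) = 1/j
x(G) = 2*G**2 (x(G) = G*(2*G) = 2*G**2)
Z(-20)*x(-21) - 255 = (2*(-21)**2)/(-20) - 255 = -441/10 - 255 = -2991/10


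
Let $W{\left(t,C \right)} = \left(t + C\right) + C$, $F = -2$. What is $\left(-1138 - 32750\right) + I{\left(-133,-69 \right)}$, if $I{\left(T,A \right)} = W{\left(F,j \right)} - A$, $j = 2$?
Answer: $-33817$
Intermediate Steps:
$W{\left(t,C \right)} = t + 2 C$ ($W{\left(t,C \right)} = \left(C + t\right) + C = t + 2 C$)
$I{\left(T,A \right)} = 2 - A$ ($I{\left(T,A \right)} = \left(-2 + 2 \cdot 2\right) - A = \left(-2 + 4\right) - A = 2 - A$)
$\left(-1138 - 32750\right) + I{\left(-133,-69 \right)} = \left(-1138 - 32750\right) + \left(2 - -69\right) = -33888 + \left(2 + 69\right) = -33888 + 71 = -33817$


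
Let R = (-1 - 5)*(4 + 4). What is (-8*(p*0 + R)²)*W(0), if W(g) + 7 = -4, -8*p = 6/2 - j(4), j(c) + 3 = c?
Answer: 202752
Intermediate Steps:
j(c) = -3 + c
p = -¼ (p = -(6/2 - (-3 + 4))/8 = -(6*(½) - 1*1)/8 = -(3 - 1)/8 = -⅛*2 = -¼ ≈ -0.25000)
R = -48 (R = -6*8 = -48)
W(g) = -11 (W(g) = -7 - 4 = -11)
(-8*(p*0 + R)²)*W(0) = -8*(-¼*0 - 48)²*(-11) = -8*(0 - 48)²*(-11) = -8*(-48)²*(-11) = -8*2304*(-11) = -18432*(-11) = 202752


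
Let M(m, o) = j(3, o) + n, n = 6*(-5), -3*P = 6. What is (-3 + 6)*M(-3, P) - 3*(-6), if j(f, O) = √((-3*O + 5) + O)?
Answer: -63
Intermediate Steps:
P = -2 (P = -⅓*6 = -2)
j(f, O) = √(5 - 2*O) (j(f, O) = √((5 - 3*O) + O) = √(5 - 2*O))
n = -30
M(m, o) = -30 + √(5 - 2*o) (M(m, o) = √(5 - 2*o) - 30 = -30 + √(5 - 2*o))
(-3 + 6)*M(-3, P) - 3*(-6) = (-3 + 6)*(-30 + √(5 - 2*(-2))) - 3*(-6) = 3*(-30 + √(5 + 4)) + 18 = 3*(-30 + √9) + 18 = 3*(-30 + 3) + 18 = 3*(-27) + 18 = -81 + 18 = -63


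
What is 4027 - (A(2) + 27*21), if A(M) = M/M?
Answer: 3459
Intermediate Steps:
A(M) = 1
4027 - (A(2) + 27*21) = 4027 - (1 + 27*21) = 4027 - (1 + 567) = 4027 - 1*568 = 4027 - 568 = 3459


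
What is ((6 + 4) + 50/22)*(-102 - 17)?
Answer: -16065/11 ≈ -1460.5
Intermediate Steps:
((6 + 4) + 50/22)*(-102 - 17) = (10 + 50*(1/22))*(-119) = (10 + 25/11)*(-119) = (135/11)*(-119) = -16065/11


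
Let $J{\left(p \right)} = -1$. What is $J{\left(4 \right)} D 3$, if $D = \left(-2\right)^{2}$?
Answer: $-12$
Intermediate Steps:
$D = 4$
$J{\left(4 \right)} D 3 = \left(-1\right) 4 \cdot 3 = \left(-4\right) 3 = -12$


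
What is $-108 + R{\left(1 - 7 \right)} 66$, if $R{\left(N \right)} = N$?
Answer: $-504$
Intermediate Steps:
$-108 + R{\left(1 - 7 \right)} 66 = -108 + \left(1 - 7\right) 66 = -108 - 396 = -504$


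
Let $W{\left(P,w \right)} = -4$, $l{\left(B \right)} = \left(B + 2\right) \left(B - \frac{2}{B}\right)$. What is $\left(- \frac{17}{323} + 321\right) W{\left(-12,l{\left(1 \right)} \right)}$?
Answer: $- \frac{24392}{19} \approx -1283.8$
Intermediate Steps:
$l{\left(B \right)} = \left(2 + B\right) \left(B - \frac{2}{B}\right)$
$\left(- \frac{17}{323} + 321\right) W{\left(-12,l{\left(1 \right)} \right)} = \left(- \frac{17}{323} + 321\right) \left(-4\right) = \left(\left(-17\right) \frac{1}{323} + 321\right) \left(-4\right) = \left(- \frac{1}{19} + 321\right) \left(-4\right) = \frac{6098}{19} \left(-4\right) = - \frac{24392}{19}$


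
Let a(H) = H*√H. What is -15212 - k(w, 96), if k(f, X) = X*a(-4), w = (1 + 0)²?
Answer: -15212 + 768*I ≈ -15212.0 + 768.0*I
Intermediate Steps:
a(H) = H^(3/2)
w = 1 (w = 1² = 1)
k(f, X) = -8*I*X (k(f, X) = X*(-4)^(3/2) = X*(-8*I) = -8*I*X)
-15212 - k(w, 96) = -15212 - (-8)*I*96 = -15212 - (-768)*I = -15212 + 768*I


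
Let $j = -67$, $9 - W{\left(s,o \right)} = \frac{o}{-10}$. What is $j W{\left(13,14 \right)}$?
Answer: $- \frac{3484}{5} \approx -696.8$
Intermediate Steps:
$W{\left(s,o \right)} = 9 + \frac{o}{10}$ ($W{\left(s,o \right)} = 9 - \frac{o}{-10} = 9 - o \left(- \frac{1}{10}\right) = 9 - - \frac{o}{10} = 9 + \frac{o}{10}$)
$j W{\left(13,14 \right)} = - 67 \left(9 + \frac{1}{10} \cdot 14\right) = - 67 \left(9 + \frac{7}{5}\right) = \left(-67\right) \frac{52}{5} = - \frac{3484}{5}$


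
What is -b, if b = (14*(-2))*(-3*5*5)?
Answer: -2100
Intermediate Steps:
b = 2100 (b = -(-420)*5 = -28*(-75) = 2100)
-b = -1*2100 = -2100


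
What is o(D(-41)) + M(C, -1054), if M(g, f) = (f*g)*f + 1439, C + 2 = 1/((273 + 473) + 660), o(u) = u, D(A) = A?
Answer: -1560409644/703 ≈ -2.2196e+6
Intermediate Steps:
C = -2811/1406 (C = -2 + 1/((273 + 473) + 660) = -2 + 1/(746 + 660) = -2 + 1/1406 = -2811/1406 ≈ -1.9993)
M(g, f) = 1439 + g*f² (M(g, f) = g*f² + 1439 = 1439 + g*f²)
o(D(-41)) + M(C, -1054) = -41 + (1439 - 2811/1406*(-1054)²) = -41 + (1439 - 2811/1406*1110916) = -41 + (1439 - 1561392438/703) = -41 - 1560380821/703 = -1560409644/703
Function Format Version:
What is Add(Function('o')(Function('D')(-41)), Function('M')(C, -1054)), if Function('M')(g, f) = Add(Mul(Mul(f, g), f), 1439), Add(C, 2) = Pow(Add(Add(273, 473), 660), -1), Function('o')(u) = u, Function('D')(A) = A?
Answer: Rational(-1560409644, 703) ≈ -2.2196e+6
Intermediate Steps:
C = Rational(-2811, 1406) (C = Add(-2, Pow(Add(Add(273, 473), 660), -1)) = Add(-2, Pow(Add(746, 660), -1)) = Add(-2, Pow(1406, -1)) = Add(-2, Rational(1, 1406)) = Rational(-2811, 1406) ≈ -1.9993)
Function('M')(g, f) = Add(1439, Mul(g, Pow(f, 2))) (Function('M')(g, f) = Add(Mul(g, Pow(f, 2)), 1439) = Add(1439, Mul(g, Pow(f, 2))))
Add(Function('o')(Function('D')(-41)), Function('M')(C, -1054)) = Add(-41, Add(1439, Mul(Rational(-2811, 1406), Pow(-1054, 2)))) = Add(-41, Add(1439, Mul(Rational(-2811, 1406), 1110916))) = Add(-41, Add(1439, Rational(-1561392438, 703))) = Add(-41, Rational(-1560380821, 703)) = Rational(-1560409644, 703)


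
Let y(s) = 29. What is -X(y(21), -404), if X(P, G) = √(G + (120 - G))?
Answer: -2*√30 ≈ -10.954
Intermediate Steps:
X(P, G) = 2*√30 (X(P, G) = √120 = 2*√30)
-X(y(21), -404) = -2*√30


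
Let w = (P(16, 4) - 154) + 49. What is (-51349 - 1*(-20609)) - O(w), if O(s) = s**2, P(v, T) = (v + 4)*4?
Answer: -31365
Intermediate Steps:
P(v, T) = 16 + 4*v (P(v, T) = (4 + v)*4 = 16 + 4*v)
w = -25 (w = ((16 + 4*16) - 154) + 49 = ((16 + 64) - 154) + 49 = (80 - 154) + 49 = -74 + 49 = -25)
(-51349 - 1*(-20609)) - O(w) = (-51349 - 1*(-20609)) - 1*(-25)**2 = (-51349 + 20609) - 1*625 = -30740 - 625 = -31365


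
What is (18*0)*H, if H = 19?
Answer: 0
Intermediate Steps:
(18*0)*H = (18*0)*19 = 0*19 = 0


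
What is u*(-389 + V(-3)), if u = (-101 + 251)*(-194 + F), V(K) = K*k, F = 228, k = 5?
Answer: -2060400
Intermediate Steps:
V(K) = 5*K (V(K) = K*5 = 5*K)
u = 5100 (u = (-101 + 251)*(-194 + 228) = 150*34 = 5100)
u*(-389 + V(-3)) = 5100*(-389 + 5*(-3)) = 5100*(-389 - 15) = 5100*(-404) = -2060400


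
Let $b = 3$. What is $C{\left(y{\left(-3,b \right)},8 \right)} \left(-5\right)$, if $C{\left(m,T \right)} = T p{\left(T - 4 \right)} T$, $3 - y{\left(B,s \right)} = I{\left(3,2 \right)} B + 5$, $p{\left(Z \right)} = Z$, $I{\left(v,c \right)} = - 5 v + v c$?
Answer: $-1280$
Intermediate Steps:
$I{\left(v,c \right)} = - 5 v + c v$
$y{\left(B,s \right)} = -2 + 9 B$ ($y{\left(B,s \right)} = 3 - \left(3 \left(-5 + 2\right) B + 5\right) = 3 - \left(3 \left(-3\right) B + 5\right) = 3 - \left(- 9 B + 5\right) = 3 - \left(5 - 9 B\right) = 3 + \left(-5 + 9 B\right) = -2 + 9 B$)
$C{\left(m,T \right)} = T^{2} \left(-4 + T\right)$ ($C{\left(m,T \right)} = T \left(T - 4\right) T = T \left(-4 + T\right) T = T^{2} \left(-4 + T\right)$)
$C{\left(y{\left(-3,b \right)},8 \right)} \left(-5\right) = 8^{2} \left(-4 + 8\right) \left(-5\right) = 64 \cdot 4 \left(-5\right) = 256 \left(-5\right) = -1280$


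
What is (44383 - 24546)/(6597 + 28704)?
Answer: 19837/35301 ≈ 0.56194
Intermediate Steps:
(44383 - 24546)/(6597 + 28704) = 19837/35301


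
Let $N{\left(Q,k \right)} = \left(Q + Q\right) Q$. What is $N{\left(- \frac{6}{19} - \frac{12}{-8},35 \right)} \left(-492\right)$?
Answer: $- \frac{498150}{361} \approx -1379.9$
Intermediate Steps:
$N{\left(Q,k \right)} = 2 Q^{2}$ ($N{\left(Q,k \right)} = 2 Q Q = 2 Q^{2}$)
$N{\left(- \frac{6}{19} - \frac{12}{-8},35 \right)} \left(-492\right) = 2 \left(- \frac{6}{19} - \frac{12}{-8}\right)^{2} \left(-492\right) = 2 \left(\left(-6\right) \frac{1}{19} - - \frac{3}{2}\right)^{2} \left(-492\right) = 2 \left(- \frac{6}{19} + \frac{3}{2}\right)^{2} \left(-492\right) = 2 \left(\frac{45}{38}\right)^{2} \left(-492\right) = 2 \cdot \frac{2025}{1444} \left(-492\right) = \frac{2025}{722} \left(-492\right) = - \frac{498150}{361}$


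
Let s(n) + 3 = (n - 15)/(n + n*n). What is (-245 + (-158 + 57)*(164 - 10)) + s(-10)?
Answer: -284441/18 ≈ -15802.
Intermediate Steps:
s(n) = -3 + (-15 + n)/(n + n²) (s(n) = -3 + (n - 15)/(n + n*n) = -3 + (-15 + n)/(n + n²))
(-245 + (-158 + 57)*(164 - 10)) + s(-10) = (-245 + (-158 + 57)*(164 - 10)) + (-15 - 3*(-10)² - 2*(-10))/((-10)*(1 - 10)) = (-245 - 101*154) - ⅒*(-15 - 3*100 + 20)/(-9) = (-245 - 15554) - ⅒*(-⅑)*(-15 - 300 + 20) = -15799 - ⅒*(-⅑)*(-295) = -15799 - 59/18 = -284441/18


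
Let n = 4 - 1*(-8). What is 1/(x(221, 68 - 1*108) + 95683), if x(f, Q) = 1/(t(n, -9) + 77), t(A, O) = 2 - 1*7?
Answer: 72/6889177 ≈ 1.0451e-5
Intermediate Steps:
n = 12 (n = 4 + 8 = 12)
t(A, O) = -5 (t(A, O) = 2 - 7 = -5)
x(f, Q) = 1/72 (x(f, Q) = 1/(-5 + 77) = 1/72)
1/(x(221, 68 - 1*108) + 95683) = 1/(1/72 + 95683) = 1/(6889177/72) = 72/6889177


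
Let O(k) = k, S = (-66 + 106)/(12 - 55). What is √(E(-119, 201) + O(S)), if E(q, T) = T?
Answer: √369929/43 ≈ 14.145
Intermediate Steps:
S = -40/43 (S = 40/(-43) = 40*(-1/43) = -40/43 ≈ -0.93023)
√(E(-119, 201) + O(S)) = √(201 - 40/43) = √(8603/43) = √369929/43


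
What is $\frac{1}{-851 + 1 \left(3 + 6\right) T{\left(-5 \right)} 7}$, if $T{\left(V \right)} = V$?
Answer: $- \frac{1}{1166} \approx -0.00085763$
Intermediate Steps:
$\frac{1}{-851 + 1 \left(3 + 6\right) T{\left(-5 \right)} 7} = \frac{1}{-851 + 1 \left(3 + 6\right) \left(-5\right) 7} = \frac{1}{-851 + 1 \cdot 9 \left(-5\right) 7} = \frac{1}{-851 + 9 \left(-5\right) 7} = \frac{1}{-851 - 315} = \frac{1}{-1166} = - \frac{1}{1166}$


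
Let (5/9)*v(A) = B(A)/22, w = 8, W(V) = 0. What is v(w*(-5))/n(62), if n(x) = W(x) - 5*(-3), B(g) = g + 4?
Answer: -54/275 ≈ -0.19636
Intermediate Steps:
B(g) = 4 + g
n(x) = 15 (n(x) = 0 - 5*(-3) = 0 + 15 = 15)
v(A) = 18/55 + 9*A/110 (v(A) = 9*((4 + A)/22)/5 = 9*(2/11 + A/22)/5 = 18/55 + 9*A/110)
v(w*(-5))/n(62) = (18/55 + 9*(8*(-5))/110)/15 = (18/55 + (9/110)*(-40))*(1/15) = (18/55 - 36/11)*(1/15) = -162/55*1/15 = -54/275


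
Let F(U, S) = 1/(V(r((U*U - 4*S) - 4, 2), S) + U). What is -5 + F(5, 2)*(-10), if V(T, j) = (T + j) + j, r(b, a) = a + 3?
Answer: -40/7 ≈ -5.7143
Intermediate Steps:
r(b, a) = 3 + a
V(T, j) = T + 2*j
F(U, S) = 1/(5 + U + 2*S) (F(U, S) = 1/(((3 + 2) + 2*S) + U) = 1/((5 + 2*S) + U) = 1/(5 + U + 2*S))
-5 + F(5, 2)*(-10) = -5 - 10/(5 + 5 + 2*2) = -5 - 10/(5 + 5 + 4) = -5 - 10/14 = -5 + (1/14)*(-10) = -5 - 5/7 = -40/7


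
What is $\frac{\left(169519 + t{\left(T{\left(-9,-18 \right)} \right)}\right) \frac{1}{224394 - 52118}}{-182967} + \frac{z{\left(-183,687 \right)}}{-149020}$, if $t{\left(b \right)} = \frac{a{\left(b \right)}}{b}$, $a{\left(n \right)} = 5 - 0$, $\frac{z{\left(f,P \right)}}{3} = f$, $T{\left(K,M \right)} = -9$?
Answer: $\frac{38879257790513}{10568774311573140} \approx 0.0036787$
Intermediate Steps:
$z{\left(f,P \right)} = 3 f$
$a{\left(n \right)} = 5$ ($a{\left(n \right)} = 5 + 0 = 5$)
$t{\left(b \right)} = \frac{5}{b}$
$\frac{\left(169519 + t{\left(T{\left(-9,-18 \right)} \right)}\right) \frac{1}{224394 - 52118}}{-182967} + \frac{z{\left(-183,687 \right)}}{-149020} = \frac{\left(169519 + \frac{5}{-9}\right) \frac{1}{224394 - 52118}}{-182967} + \frac{3 \left(-183\right)}{-149020} = \frac{169519 + 5 \left(- \frac{1}{9}\right)}{172276} \left(- \frac{1}{182967}\right) - - \frac{549}{149020} = \left(169519 - \frac{5}{9}\right) \frac{1}{172276} \left(- \frac{1}{182967}\right) + \frac{549}{149020} = \frac{1525666}{9} \cdot \frac{1}{172276} \left(- \frac{1}{182967}\right) + \frac{549}{149020} = \frac{762833}{775242} \left(- \frac{1}{182967}\right) + \frac{549}{149020} = - \frac{762833}{141843703014} + \frac{549}{149020} = \frac{38879257790513}{10568774311573140}$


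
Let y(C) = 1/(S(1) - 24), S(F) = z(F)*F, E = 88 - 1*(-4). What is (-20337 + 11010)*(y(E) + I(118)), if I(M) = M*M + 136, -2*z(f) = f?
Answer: -6425724726/49 ≈ -1.3114e+8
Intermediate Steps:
z(f) = -f/2
E = 92 (E = 88 + 4 = 92)
S(F) = -F**2/2 (S(F) = (-F/2)*F = -F**2/2)
y(C) = -2/49 (y(C) = 1/(-1/2*1**2 - 24) = 1/(-1/2*1 - 24) = 1/(-1/2 - 24) = 1/(-49/2) = -2/49)
I(M) = 136 + M**2 (I(M) = M**2 + 136 = 136 + M**2)
(-20337 + 11010)*(y(E) + I(118)) = (-20337 + 11010)*(-2/49 + (136 + 118**2)) = -9327*(-2/49 + (136 + 13924)) = -9327*(-2/49 + 14060) = -9327*688938/49 = -6425724726/49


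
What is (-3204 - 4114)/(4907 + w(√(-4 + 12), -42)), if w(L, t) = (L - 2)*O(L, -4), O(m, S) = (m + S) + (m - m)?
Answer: -4002946/2692849 - 29272*√2/8078547 ≈ -1.4916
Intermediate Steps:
O(m, S) = S + m (O(m, S) = (S + m) + 0 = S + m)
w(L, t) = (-4 + L)*(-2 + L) (w(L, t) = (L - 2)*(-4 + L) = (-2 + L)*(-4 + L) = (-4 + L)*(-2 + L))
(-3204 - 4114)/(4907 + w(√(-4 + 12), -42)) = (-3204 - 4114)/(4907 + (-4 + √(-4 + 12))*(-2 + √(-4 + 12))) = -7318/(4907 + (-4 + √8)*(-2 + √8)) = -7318/(4907 + (-4 + 2*√2)*(-2 + 2*√2))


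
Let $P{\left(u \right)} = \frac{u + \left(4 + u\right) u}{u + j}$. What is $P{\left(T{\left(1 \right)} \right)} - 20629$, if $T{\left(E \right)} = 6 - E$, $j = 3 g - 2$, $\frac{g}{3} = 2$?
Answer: $- \frac{433159}{21} \approx -20627.0$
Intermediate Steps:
$g = 6$ ($g = 3 \cdot 2 = 6$)
$j = 16$ ($j = 3 \cdot 6 - 2 = 18 - 2 = 16$)
$P{\left(u \right)} = \frac{u + u \left(4 + u\right)}{16 + u}$ ($P{\left(u \right)} = \frac{u + \left(4 + u\right) u}{u + 16} = \frac{u + u \left(4 + u\right)}{16 + u}$)
$P{\left(T{\left(1 \right)} \right)} - 20629 = \frac{\left(6 - 1\right) \left(5 + \left(6 - 1\right)\right)}{16 + \left(6 - 1\right)} - 20629 = \frac{5 \left(5 + 5\right)}{16 + 5} - 20629 = 5 \cdot \frac{1}{21} \cdot 10 - 20629 = \frac{50}{21} - 20629 = - \frac{433159}{21}$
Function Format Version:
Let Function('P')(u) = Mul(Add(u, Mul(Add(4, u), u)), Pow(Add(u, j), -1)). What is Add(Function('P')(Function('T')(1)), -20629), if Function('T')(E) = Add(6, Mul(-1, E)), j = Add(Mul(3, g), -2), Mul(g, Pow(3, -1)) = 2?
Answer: Rational(-433159, 21) ≈ -20627.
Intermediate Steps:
g = 6 (g = Mul(3, 2) = 6)
j = 16 (j = Add(Mul(3, 6), -2) = Add(18, -2) = 16)
Function('P')(u) = Mul(Pow(Add(16, u), -1), Add(u, Mul(u, Add(4, u)))) (Function('P')(u) = Mul(Add(u, Mul(Add(4, u), u)), Pow(Add(u, 16), -1)) = Mul(Add(u, Mul(u, Add(4, u))), Pow(Add(16, u), -1)) = Mul(Pow(Add(16, u), -1), Add(u, Mul(u, Add(4, u)))))
Add(Function('P')(Function('T')(1)), -20629) = Add(Mul(Add(6, Mul(-1, 1)), Pow(Add(16, Add(6, Mul(-1, 1))), -1), Add(5, Add(6, Mul(-1, 1)))), -20629) = Add(Mul(Add(6, -1), Pow(Add(16, Add(6, -1)), -1), Add(5, Add(6, -1))), -20629) = Add(Mul(5, Pow(Add(16, 5), -1), Add(5, 5)), -20629) = Add(Mul(5, Pow(21, -1), 10), -20629) = Add(Mul(5, Rational(1, 21), 10), -20629) = Add(Rational(50, 21), -20629) = Rational(-433159, 21)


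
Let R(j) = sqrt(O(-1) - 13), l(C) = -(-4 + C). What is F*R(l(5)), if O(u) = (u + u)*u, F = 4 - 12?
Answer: -8*I*sqrt(11) ≈ -26.533*I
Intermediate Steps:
F = -8
l(C) = 4 - C
O(u) = 2*u**2 (O(u) = (2*u)*u = 2*u**2)
R(j) = I*sqrt(11) (R(j) = sqrt(2*(-1)**2 - 13) = sqrt(2*1 - 13) = sqrt(2 - 13) = sqrt(-11) = I*sqrt(11))
F*R(l(5)) = -8*I*sqrt(11)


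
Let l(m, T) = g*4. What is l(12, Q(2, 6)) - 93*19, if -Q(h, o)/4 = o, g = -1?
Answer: -1771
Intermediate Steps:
Q(h, o) = -4*o
l(m, T) = -4 (l(m, T) = -1*4 = -4)
l(12, Q(2, 6)) - 93*19 = -4 - 93*19 = -4 - 1767 = -1771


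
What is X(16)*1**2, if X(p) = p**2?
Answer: 256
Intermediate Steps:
X(16)*1**2 = 16**2*1**2 = 256*1 = 256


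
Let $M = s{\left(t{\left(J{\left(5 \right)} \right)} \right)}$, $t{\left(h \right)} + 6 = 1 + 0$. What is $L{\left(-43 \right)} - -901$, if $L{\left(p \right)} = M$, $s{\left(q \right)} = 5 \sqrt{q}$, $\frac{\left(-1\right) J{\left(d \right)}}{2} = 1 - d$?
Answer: $901 + 5 i \sqrt{5} \approx 901.0 + 11.18 i$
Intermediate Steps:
$J{\left(d \right)} = -2 + 2 d$ ($J{\left(d \right)} = - 2 \left(1 - d\right) = -2 + 2 d$)
$t{\left(h \right)} = -5$ ($t{\left(h \right)} = -6 + \left(1 + 0\right) = -6 + 1 = -5$)
$M = 5 i \sqrt{5}$ ($M = 5 \sqrt{-5} = 5 i \sqrt{5} \approx 11.18 i$)
$L{\left(p \right)} = 5 i \sqrt{5}$
$L{\left(-43 \right)} - -901 = 5 i \sqrt{5} - -901 = 5 i \sqrt{5} + 901 = 901 + 5 i \sqrt{5}$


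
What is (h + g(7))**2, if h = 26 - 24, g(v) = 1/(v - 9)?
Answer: 9/4 ≈ 2.2500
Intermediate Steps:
g(v) = 1/(-9 + v)
h = 2
(h + g(7))**2 = (2 + 1/(-9 + 7))**2 = (2 + 1/(-2))**2 = (2 - 1/2)**2 = (3/2)**2 = 9/4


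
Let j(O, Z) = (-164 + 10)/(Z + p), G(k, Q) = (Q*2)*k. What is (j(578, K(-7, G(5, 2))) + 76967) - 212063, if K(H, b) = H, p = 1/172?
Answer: -162494000/1203 ≈ -1.3507e+5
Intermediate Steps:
G(k, Q) = 2*Q*k (G(k, Q) = (2*Q)*k = 2*Q*k)
p = 1/172 ≈ 0.0058140
j(O, Z) = -154/(1/172 + Z) (j(O, Z) = (-164 + 10)/(Z + 1/172) = -154/(1/172 + Z))
(j(578, K(-7, G(5, 2))) + 76967) - 212063 = (-26488/(1 + 172*(-7)) + 76967) - 212063 = (-26488/(1 - 1204) + 76967) - 212063 = (-26488/(-1203) + 76967) - 212063 = (-26488*(-1/1203) + 76967) - 212063 = (26488/1203 + 76967) - 212063 = 92617789/1203 - 212063 = -162494000/1203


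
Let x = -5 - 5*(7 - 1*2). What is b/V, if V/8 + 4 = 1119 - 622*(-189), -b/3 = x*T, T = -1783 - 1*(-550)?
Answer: -55485/474692 ≈ -0.11689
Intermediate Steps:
x = -30 (x = -5 - 5*(7 - 2) = -5 - 5*5 = -5 - 25 = -30)
T = -1233 (T = -1783 + 550 = -1233)
b = -110970 (b = -(-90)*(-1233) = -3*36990 = -110970)
V = 949384 (V = -32 + 8*(1119 - 622*(-189)) = -32 + 8*(1119 + 117558) = -32 + 8*118677 = -32 + 949416 = 949384)
b/V = -110970/949384 = -110970*1/949384 = -55485/474692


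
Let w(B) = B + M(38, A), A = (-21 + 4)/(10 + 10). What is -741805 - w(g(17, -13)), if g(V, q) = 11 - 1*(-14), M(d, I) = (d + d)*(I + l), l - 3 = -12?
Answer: -3705407/5 ≈ -7.4108e+5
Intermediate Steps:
l = -9 (l = 3 - 12 = -9)
A = -17/20 ≈ -0.85000
M(d, I) = 2*d*(-9 + I) (M(d, I) = (d + d)*(I - 9) = (2*d)*(-9 + I) = 2*d*(-9 + I))
g(V, q) = 25 (g(V, q) = 11 + 14 = 25)
w(B) = -3743/5 + B (w(B) = B + 2*38*(-9 - 17/20) = B + 2*38*(-197/20) = B - 3743/5 = -3743/5 + B)
-741805 - w(g(17, -13)) = -741805 - (-3743/5 + 25) = -741805 - 1*(-3618/5) = -741805 + 3618/5 = -3705407/5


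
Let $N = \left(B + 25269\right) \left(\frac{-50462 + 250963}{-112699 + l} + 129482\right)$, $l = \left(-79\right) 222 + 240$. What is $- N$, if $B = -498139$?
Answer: $\frac{1137054491261730}{18571} \approx 6.1227 \cdot 10^{10}$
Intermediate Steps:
$l = -17298$ ($l = -17538 + 240 = -17298$)
$N = - \frac{1137054491261730}{18571}$ ($N = \left(-498139 + 25269\right) \left(\frac{-50462 + 250963}{-112699 - 17298} + 129482\right) = - 472870 \left(\frac{200501}{-129997} + 129482\right) = - 472870 \left(200501 \left(- \frac{1}{129997}\right) + 129482\right) = - 472870 \left(- \frac{28643}{18571} + 129482\right) = \left(-472870\right) \frac{2404581579}{18571} = - \frac{1137054491261730}{18571} \approx -6.1227 \cdot 10^{10}$)
$- N = \left(-1\right) \left(- \frac{1137054491261730}{18571}\right) = \frac{1137054491261730}{18571}$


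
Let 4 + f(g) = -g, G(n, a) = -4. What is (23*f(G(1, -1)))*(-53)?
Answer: 0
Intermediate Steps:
f(g) = -4 - g
(23*f(G(1, -1)))*(-53) = (23*(-4 - 1*(-4)))*(-53) = (23*(-4 + 4))*(-53) = (23*0)*(-53) = 0*(-53) = 0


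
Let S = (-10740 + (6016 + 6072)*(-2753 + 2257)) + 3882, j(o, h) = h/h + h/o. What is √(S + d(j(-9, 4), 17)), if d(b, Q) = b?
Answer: 7*I*√1102501/3 ≈ 2450.0*I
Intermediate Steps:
j(o, h) = 1 + h/o
S = -6002506 (S = (-10740 + 12088*(-496)) + 3882 = (-10740 - 5995648) + 3882 = -6006388 + 3882 = -6002506)
√(S + d(j(-9, 4), 17)) = √(-6002506 + (4 - 9)/(-9)) = √(-6002506 - ⅑*(-5)) = √(-6002506 + 5/9) = √(-54022549/9) = 7*I*√1102501/3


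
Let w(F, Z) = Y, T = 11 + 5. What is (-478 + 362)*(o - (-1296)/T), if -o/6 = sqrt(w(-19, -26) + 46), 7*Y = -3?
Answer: -9396 + 696*sqrt(2233)/7 ≈ -4697.5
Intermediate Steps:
T = 16
Y = -3/7 (Y = (1/7)*(-3) = -3/7 ≈ -0.42857)
w(F, Z) = -3/7
o = -6*sqrt(2233)/7 (o = -6*sqrt(-3/7 + 46) = -6*sqrt(2233)/7 ≈ -40.504)
(-478 + 362)*(o - (-1296)/T) = (-478 + 362)*(-6*sqrt(2233)/7 - (-1296)/16) = -116*(-6*sqrt(2233)/7 - (-1296)/16) = -116*(-6*sqrt(2233)/7 - 72*(-9/8)) = -116*(-6*sqrt(2233)/7 + 81) = -116*(81 - 6*sqrt(2233)/7) = -9396 + 696*sqrt(2233)/7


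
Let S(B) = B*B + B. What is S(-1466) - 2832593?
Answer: -684903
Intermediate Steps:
S(B) = B + B² (S(B) = B² + B = B + B²)
S(-1466) - 2832593 = -1466*(1 - 1466) - 2832593 = -1466*(-1465) - 2832593 = 2147690 - 2832593 = -684903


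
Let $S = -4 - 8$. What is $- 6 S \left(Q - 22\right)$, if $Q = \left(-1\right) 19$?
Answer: $-2952$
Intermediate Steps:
$Q = -19$
$S = -12$
$- 6 S \left(Q - 22\right) = \left(-6\right) \left(-12\right) \left(-19 - 22\right) = 72 \left(-19 - 22\right) = 72 \left(-41\right) = -2952$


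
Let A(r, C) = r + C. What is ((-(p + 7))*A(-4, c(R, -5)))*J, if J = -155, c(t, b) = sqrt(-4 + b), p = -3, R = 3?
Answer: -2480 + 1860*I ≈ -2480.0 + 1860.0*I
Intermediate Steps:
A(r, C) = C + r
((-(p + 7))*A(-4, c(R, -5)))*J = ((-(-3 + 7))*(sqrt(-4 - 5) - 4))*(-155) = ((-1*4)*(sqrt(-9) - 4))*(-155) = -4*(3*I - 4)*(-155) = -4*(-4 + 3*I)*(-155) = (16 - 12*I)*(-155) = -2480 + 1860*I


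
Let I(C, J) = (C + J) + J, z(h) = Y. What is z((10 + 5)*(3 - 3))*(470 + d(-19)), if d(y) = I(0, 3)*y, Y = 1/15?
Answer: 356/15 ≈ 23.733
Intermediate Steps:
Y = 1/15 ≈ 0.066667
z(h) = 1/15
I(C, J) = C + 2*J
d(y) = 6*y (d(y) = (0 + 2*3)*y = (0 + 6)*y = 6*y)
z((10 + 5)*(3 - 3))*(470 + d(-19)) = (470 + 6*(-19))/15 = (470 - 114)/15 = (1/15)*356 = 356/15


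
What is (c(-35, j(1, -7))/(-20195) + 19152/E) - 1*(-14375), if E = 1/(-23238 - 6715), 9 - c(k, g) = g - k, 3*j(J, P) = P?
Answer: -34754311466314/60585 ≈ -5.7365e+8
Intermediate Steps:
j(J, P) = P/3
c(k, g) = 9 + k - g (c(k, g) = 9 - (g - k) = 9 + (k - g) = 9 + k - g)
E = -1/29953 (E = 1/(-29953) = -1/29953 ≈ -3.3386e-5)
(c(-35, j(1, -7))/(-20195) + 19152/E) - 1*(-14375) = ((9 - 35 - (-7)/3)/(-20195) + 19152/(-1/29953)) - 1*(-14375) = ((9 - 35 - 1*(-7/3))*(-1/20195) + 19152*(-29953)) + 14375 = ((9 - 35 + 7/3)*(-1/20195) - 573659856) + 14375 = (-71/3*(-1/20195) - 573659856) + 14375 = (71/60585 - 573659856) + 14375 = -34755182375689/60585 + 14375 = -34754311466314/60585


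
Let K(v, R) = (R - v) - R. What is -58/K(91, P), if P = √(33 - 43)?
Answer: 58/91 ≈ 0.63736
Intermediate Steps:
P = I*√10 (P = √(-10) = I*√10 ≈ 3.1623*I)
K(v, R) = -v
-58/K(91, P) = -58/((-1*91)) = -58/(-91) = -58*(-1/91) = 58/91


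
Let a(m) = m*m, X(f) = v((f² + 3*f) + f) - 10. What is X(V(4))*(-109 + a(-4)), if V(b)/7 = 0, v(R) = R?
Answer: 930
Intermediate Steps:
V(b) = 0 (V(b) = 7*0 = 0)
X(f) = -10 + f² + 4*f (X(f) = ((f² + 3*f) + f) - 10 = (f² + 4*f) - 10 = -10 + f² + 4*f)
a(m) = m²
X(V(4))*(-109 + a(-4)) = (-10 + 0*(4 + 0))*(-109 + (-4)²) = (-10 + 0*4)*(-109 + 16) = (-10 + 0)*(-93) = -10*(-93) = 930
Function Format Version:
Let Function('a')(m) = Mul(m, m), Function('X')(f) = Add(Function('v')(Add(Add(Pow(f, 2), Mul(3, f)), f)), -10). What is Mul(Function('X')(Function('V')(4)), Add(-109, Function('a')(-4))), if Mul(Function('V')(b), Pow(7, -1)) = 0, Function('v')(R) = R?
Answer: 930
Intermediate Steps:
Function('V')(b) = 0 (Function('V')(b) = Mul(7, 0) = 0)
Function('X')(f) = Add(-10, Pow(f, 2), Mul(4, f)) (Function('X')(f) = Add(Add(Add(Pow(f, 2), Mul(3, f)), f), -10) = Add(Add(Pow(f, 2), Mul(4, f)), -10) = Add(-10, Pow(f, 2), Mul(4, f)))
Function('a')(m) = Pow(m, 2)
Mul(Function('X')(Function('V')(4)), Add(-109, Function('a')(-4))) = Mul(Add(-10, Mul(0, Add(4, 0))), Add(-109, Pow(-4, 2))) = Mul(Add(-10, Mul(0, 4)), Add(-109, 16)) = Mul(Add(-10, 0), -93) = Mul(-10, -93) = 930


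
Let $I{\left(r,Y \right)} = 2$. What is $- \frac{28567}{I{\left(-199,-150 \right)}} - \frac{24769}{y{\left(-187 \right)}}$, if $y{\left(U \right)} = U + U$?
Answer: $- \frac{156390}{11} \approx -14217.0$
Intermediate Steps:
$y{\left(U \right)} = 2 U$
$- \frac{28567}{I{\left(-199,-150 \right)}} - \frac{24769}{y{\left(-187 \right)}} = - \frac{28567}{2} - \frac{24769}{2 \left(-187\right)} = \left(-28567\right) \frac{1}{2} - \frac{24769}{-374} = - \frac{28567}{2} - - \frac{1457}{22} = - \frac{28567}{2} + \frac{1457}{22} = - \frac{156390}{11}$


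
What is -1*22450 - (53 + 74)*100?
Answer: -35150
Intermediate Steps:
-1*22450 - (53 + 74)*100 = -22450 - 127*100 = -22450 - 1*12700 = -22450 - 12700 = -35150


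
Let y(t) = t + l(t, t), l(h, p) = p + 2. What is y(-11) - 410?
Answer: -430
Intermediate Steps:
l(h, p) = 2 + p
y(t) = 2 + 2*t (y(t) = t + (2 + t) = 2 + 2*t)
y(-11) - 410 = (2 + 2*(-11)) - 410 = (2 - 22) - 410 = -20 - 410 = -430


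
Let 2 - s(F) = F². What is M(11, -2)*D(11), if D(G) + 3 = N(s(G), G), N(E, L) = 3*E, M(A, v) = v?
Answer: 720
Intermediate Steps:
s(F) = 2 - F²
D(G) = 3 - 3*G² (D(G) = -3 + 3*(2 - G²) = -3 + (6 - 3*G²) = 3 - 3*G²)
M(11, -2)*D(11) = -2*(3 - 3*11²) = -2*(3 - 3*121) = -2*(3 - 363) = -2*(-360) = 720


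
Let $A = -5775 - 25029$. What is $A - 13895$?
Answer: $-44699$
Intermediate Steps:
$A = -30804$ ($A = -5775 - 25029 = -30804$)
$A - 13895 = -30804 - 13895 = -44699$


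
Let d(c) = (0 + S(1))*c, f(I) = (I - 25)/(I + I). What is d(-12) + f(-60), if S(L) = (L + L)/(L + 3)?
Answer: -127/24 ≈ -5.2917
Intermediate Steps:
S(L) = 2*L/(3 + L) (S(L) = (2*L)/(3 + L) = 2*L/(3 + L))
f(I) = (-25 + I)/(2*I) (f(I) = (-25 + I)/((2*I)) = (-25 + I)*(1/(2*I)) = (-25 + I)/(2*I))
d(c) = c/2 (d(c) = (0 + 2*1/(3 + 1))*c = (0 + 2*1/4)*c = (0 + 2*1*(¼))*c = (0 + ½)*c = c/2)
d(-12) + f(-60) = (½)*(-12) + (½)*(-25 - 60)/(-60) = -6 + (½)*(-1/60)*(-85) = -6 + 17/24 = -127/24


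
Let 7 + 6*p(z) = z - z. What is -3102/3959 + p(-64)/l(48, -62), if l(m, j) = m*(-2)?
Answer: -1759039/2280384 ≈ -0.77138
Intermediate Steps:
p(z) = -7/6 (p(z) = -7/6 + (z - z)/6 = -7/6 + (⅙)*0 = -7/6 + 0 = -7/6)
l(m, j) = -2*m
-3102/3959 + p(-64)/l(48, -62) = -3102/3959 - 7/(6*((-2*48))) = -3102*1/3959 - 7/6/(-96) = -3102/3959 - 7/6*(-1/96) = -3102/3959 + 7/576 = -1759039/2280384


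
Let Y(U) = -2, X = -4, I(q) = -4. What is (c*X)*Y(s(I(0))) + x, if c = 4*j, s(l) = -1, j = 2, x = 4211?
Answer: 4275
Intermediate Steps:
c = 8 (c = 4*2 = 8)
(c*X)*Y(s(I(0))) + x = (8*(-4))*(-2) + 4211 = -32*(-2) + 4211 = 64 + 4211 = 4275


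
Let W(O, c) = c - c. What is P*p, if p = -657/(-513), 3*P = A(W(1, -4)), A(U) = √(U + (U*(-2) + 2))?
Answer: 73*√2/171 ≈ 0.60373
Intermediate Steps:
W(O, c) = 0
A(U) = √(2 - U) (A(U) = √(U + (-2*U + 2)) = √(U + (2 - 2*U)) = √(2 - U))
P = √2/3 (P = √(2 - 1*0)/3 = √(2 + 0)/3 = √2/3 ≈ 0.47140)
p = 73/57 (p = -657*(-1/513) = 73/57 ≈ 1.2807)
P*p = (√2/3)*(73/57) = 73*√2/171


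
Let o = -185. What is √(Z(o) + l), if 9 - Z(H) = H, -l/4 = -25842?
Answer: √103562 ≈ 321.81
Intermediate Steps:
l = 103368 (l = -4*(-25842) = 103368)
Z(H) = 9 - H
√(Z(o) + l) = √((9 - 1*(-185)) + 103368) = √((9 + 185) + 103368) = √(194 + 103368) = √103562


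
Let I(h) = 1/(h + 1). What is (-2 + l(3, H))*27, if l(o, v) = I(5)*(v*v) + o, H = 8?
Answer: 315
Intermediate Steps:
I(h) = 1/(1 + h)
l(o, v) = o + v**2/6 (l(o, v) = (v*v)/(1 + 5) + o = v**2/6 + o = o + v**2/6)
(-2 + l(3, H))*27 = (-2 + (3 + (1/6)*8**2))*27 = (-2 + (3 + (1/6)*64))*27 = (-2 + (3 + 32/3))*27 = (-2 + 41/3)*27 = (35/3)*27 = 315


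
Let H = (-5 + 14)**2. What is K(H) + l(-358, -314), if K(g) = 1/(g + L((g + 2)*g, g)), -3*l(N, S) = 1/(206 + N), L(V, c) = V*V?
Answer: 7533211/3435109560 ≈ 0.0021930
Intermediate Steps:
L(V, c) = V**2
H = 81 (H = 9**2 = 81)
l(N, S) = -1/(3*(206 + N))
K(g) = 1/(g + g**2*(2 + g)**2) (K(g) = 1/(g + ((g + 2)*g)**2) = 1/(g + ((2 + g)*g)**2) = 1/(g + (g*(2 + g))**2) = 1/(g + g**2*(2 + g)**2))
K(H) + l(-358, -314) = 1/(81*(1 + 81*(2 + 81)**2)) - 1/(618 + 3*(-358)) = 1/(81*(1 + 81*83**2)) - 1/(618 - 1074) = 1/(81*(1 + 81*6889)) - 1/(-456) = 1/(81*(1 + 558009)) - 1*(-1/456) = (1/81)/558010 + 1/456 = (1/81)*(1/558010) + 1/456 = 1/45198810 + 1/456 = 7533211/3435109560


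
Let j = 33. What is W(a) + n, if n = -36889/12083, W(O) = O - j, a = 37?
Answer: 11443/12083 ≈ 0.94703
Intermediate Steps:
W(O) = -33 + O (W(O) = O - 1*33 = O - 33 = -33 + O)
n = -36889/12083 (n = -36889*1/12083 = -36889/12083 ≈ -3.0530)
W(a) + n = (-33 + 37) - 36889/12083 = 4 - 36889/12083 = 11443/12083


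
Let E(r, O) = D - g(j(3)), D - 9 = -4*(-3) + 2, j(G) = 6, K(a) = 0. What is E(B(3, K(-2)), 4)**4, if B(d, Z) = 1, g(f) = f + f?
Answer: 14641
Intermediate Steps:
g(f) = 2*f
D = 23 (D = 9 + (-4*(-3) + 2) = 9 + (12 + 2) = 9 + 14 = 23)
E(r, O) = 11 (E(r, O) = 23 - 2*6 = 23 - 1*12 = 23 - 12 = 11)
E(B(3, K(-2)), 4)**4 = 11**4 = 14641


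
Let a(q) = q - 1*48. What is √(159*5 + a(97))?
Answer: 2*√211 ≈ 29.052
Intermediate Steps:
a(q) = -48 + q (a(q) = q - 48 = -48 + q)
√(159*5 + a(97)) = √(159*5 + (-48 + 97)) = √(795 + 49) = √844 = 2*√211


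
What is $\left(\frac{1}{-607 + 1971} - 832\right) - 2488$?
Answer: $- \frac{4528479}{1364} \approx -3320.0$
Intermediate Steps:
$\left(\frac{1}{-607 + 1971} - 832\right) - 2488 = \left(\frac{1}{1364} - 832\right) - 2488 = - \frac{1134847}{1364} - 2488 = - \frac{4528479}{1364}$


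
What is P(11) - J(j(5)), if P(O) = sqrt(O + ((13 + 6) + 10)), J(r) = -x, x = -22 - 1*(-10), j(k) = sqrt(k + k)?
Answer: -12 + 2*sqrt(10) ≈ -5.6754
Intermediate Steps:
j(k) = sqrt(2)*sqrt(k) (j(k) = sqrt(2*k) = sqrt(2)*sqrt(k))
x = -12 (x = -22 + 10 = -12)
J(r) = 12 (J(r) = -1*(-12) = 12)
P(O) = sqrt(29 + O) (P(O) = sqrt(O + (19 + 10)) = sqrt(O + 29) = sqrt(29 + O))
P(11) - J(j(5)) = sqrt(29 + 11) - 1*12 = sqrt(40) - 12 = 2*sqrt(10) - 12 = -12 + 2*sqrt(10)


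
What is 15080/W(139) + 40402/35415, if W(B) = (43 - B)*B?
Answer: 211087/19690740 ≈ 0.010720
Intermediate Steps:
W(B) = B*(43 - B)
15080/W(139) + 40402/35415 = 15080/((139*(43 - 1*139))) + 40402/35415 = 15080/((139*(43 - 139))) + 40402*(1/35415) = 15080/((139*(-96))) + 40402/35415 = 15080/(-13344) + 40402/35415 = 15080*(-1/13344) + 40402/35415 = -1885/1668 + 40402/35415 = 211087/19690740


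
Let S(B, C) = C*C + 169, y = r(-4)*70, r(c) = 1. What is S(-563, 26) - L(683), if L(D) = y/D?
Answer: 577065/683 ≈ 844.90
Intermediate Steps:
y = 70 (y = 1*70 = 70)
S(B, C) = 169 + C**2 (S(B, C) = C**2 + 169 = 169 + C**2)
L(D) = 70/D
S(-563, 26) - L(683) = (169 + 26**2) - 70/683 = (169 + 676) - 70/683 = 845 - 1*70/683 = 845 - 70/683 = 577065/683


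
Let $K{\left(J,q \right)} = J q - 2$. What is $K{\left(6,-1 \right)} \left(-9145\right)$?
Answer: $73160$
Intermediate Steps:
$K{\left(J,q \right)} = -2 + J q$
$K{\left(6,-1 \right)} \left(-9145\right) = \left(-2 + 6 \left(-1\right)\right) \left(-9145\right) = \left(-2 - 6\right) \left(-9145\right) = \left(-8\right) \left(-9145\right) = 73160$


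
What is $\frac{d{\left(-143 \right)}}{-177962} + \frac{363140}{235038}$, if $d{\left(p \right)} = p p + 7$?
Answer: $\frac{14954295838}{10456958139} \approx 1.4301$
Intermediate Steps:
$d{\left(p \right)} = 7 + p^{2}$ ($d{\left(p \right)} = p^{2} + 7 = 7 + p^{2}$)
$\frac{d{\left(-143 \right)}}{-177962} + \frac{363140}{235038} = \frac{7 + \left(-143\right)^{2}}{-177962} + \frac{363140}{235038} = \left(7 + 20449\right) \left(- \frac{1}{177962}\right) + 363140 \cdot \frac{1}{235038} = 20456 \left(- \frac{1}{177962}\right) + \frac{181570}{117519} = - \frac{10228}{88981} + \frac{181570}{117519} = \frac{14954295838}{10456958139}$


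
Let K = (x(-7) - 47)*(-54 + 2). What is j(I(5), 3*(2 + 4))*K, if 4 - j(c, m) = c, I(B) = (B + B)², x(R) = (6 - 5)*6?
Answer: -204672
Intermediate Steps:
x(R) = 6 (x(R) = 1*6 = 6)
I(B) = 4*B² (I(B) = (2*B)² = 4*B²)
j(c, m) = 4 - c
K = 2132 (K = (6 - 47)*(-54 + 2) = -41*(-52) = 2132)
j(I(5), 3*(2 + 4))*K = (4 - 4*5²)*2132 = (4 - 4*25)*2132 = (4 - 1*100)*2132 = (4 - 100)*2132 = -96*2132 = -204672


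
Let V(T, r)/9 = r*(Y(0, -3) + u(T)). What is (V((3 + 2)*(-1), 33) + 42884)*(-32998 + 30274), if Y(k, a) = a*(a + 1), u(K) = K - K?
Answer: -121670184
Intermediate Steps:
u(K) = 0
Y(k, a) = a*(1 + a)
V(T, r) = 54*r (V(T, r) = 9*(r*(-3*(1 - 3) + 0)) = 9*(r*(-3*(-2) + 0)) = 9*(r*(6 + 0)) = 9*(r*6) = 9*(6*r) = 54*r)
(V((3 + 2)*(-1), 33) + 42884)*(-32998 + 30274) = (54*33 + 42884)*(-32998 + 30274) = (1782 + 42884)*(-2724) = 44666*(-2724) = -121670184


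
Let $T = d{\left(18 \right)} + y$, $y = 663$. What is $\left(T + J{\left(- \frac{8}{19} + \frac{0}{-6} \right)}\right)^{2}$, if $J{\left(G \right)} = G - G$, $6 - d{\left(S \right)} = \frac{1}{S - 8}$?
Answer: $\frac{44742721}{100} \approx 4.4743 \cdot 10^{5}$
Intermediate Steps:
$d{\left(S \right)} = 6 - \frac{1}{-8 + S}$ ($d{\left(S \right)} = 6 - \frac{1}{S - 8} = 6 - \frac{1}{-8 + S}$)
$T = \frac{6689}{10}$ ($T = \frac{-49 + 6 \cdot 18}{-8 + 18} + 663 = \frac{-49 + 108}{10} + 663 = \frac{1}{10} \cdot 59 + 663 = \frac{59}{10} + 663 = \frac{6689}{10} \approx 668.9$)
$J{\left(G \right)} = 0$
$\left(T + J{\left(- \frac{8}{19} + \frac{0}{-6} \right)}\right)^{2} = \left(\frac{6689}{10} + 0\right)^{2} = \left(\frac{6689}{10}\right)^{2} = \frac{44742721}{100}$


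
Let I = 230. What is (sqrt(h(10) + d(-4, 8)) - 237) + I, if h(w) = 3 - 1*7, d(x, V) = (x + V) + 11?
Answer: -7 + sqrt(11) ≈ -3.6834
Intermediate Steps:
d(x, V) = 11 + V + x (d(x, V) = (V + x) + 11 = 11 + V + x)
h(w) = -4 (h(w) = 3 - 7 = -4)
(sqrt(h(10) + d(-4, 8)) - 237) + I = (sqrt(-4 + (11 + 8 - 4)) - 237) + 230 = (sqrt(-4 + 15) - 237) + 230 = (sqrt(11) - 237) + 230 = (-237 + sqrt(11)) + 230 = -7 + sqrt(11)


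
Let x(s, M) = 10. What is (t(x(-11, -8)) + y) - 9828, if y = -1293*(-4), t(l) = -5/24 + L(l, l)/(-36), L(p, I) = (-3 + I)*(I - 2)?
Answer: -335359/72 ≈ -4657.8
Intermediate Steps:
L(p, I) = (-3 + I)*(-2 + I)
t(l) = -3/8 - l**2/36 + 5*l/36 (t(l) = -5/24 + (6 + l**2 - 5*l)/(-36) = -5*1/24 + (6 + l**2 - 5*l)*(-1/36) = -5/24 + (-1/6 - l**2/36 + 5*l/36) = -3/8 - l**2/36 + 5*l/36)
y = 5172
(t(x(-11, -8)) + y) - 9828 = ((-3/8 - 1/36*10**2 + (5/36)*10) + 5172) - 9828 = ((-3/8 - 1/36*100 + 25/18) + 5172) - 9828 = ((-3/8 - 25/9 + 25/18) + 5172) - 9828 = (-127/72 + 5172) - 9828 = 372257/72 - 9828 = -335359/72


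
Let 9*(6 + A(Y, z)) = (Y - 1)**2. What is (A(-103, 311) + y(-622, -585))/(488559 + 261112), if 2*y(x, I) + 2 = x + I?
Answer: 10643/13494078 ≈ 0.00078872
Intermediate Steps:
y(x, I) = -1 + I/2 + x/2 (y(x, I) = -1 + (x + I)/2 = -1 + (I + x)/2 = -1 + (I/2 + x/2) = -1 + I/2 + x/2)
A(Y, z) = -6 + (-1 + Y)**2/9 (A(Y, z) = -6 + (Y - 1)**2/9 = -6 + (-1 + Y)**2/9)
(A(-103, 311) + y(-622, -585))/(488559 + 261112) = ((-6 + (-1 - 103)**2/9) + (-1 + (1/2)*(-585) + (1/2)*(-622)))/(488559 + 261112) = ((-6 + (1/9)*(-104)**2) + (-1 - 585/2 - 311))/749671 = ((-6 + (1/9)*10816) - 1209/2)*(1/749671) = ((-6 + 10816/9) - 1209/2)*(1/749671) = (10762/9 - 1209/2)*(1/749671) = (10643/18)*(1/749671) = 10643/13494078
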